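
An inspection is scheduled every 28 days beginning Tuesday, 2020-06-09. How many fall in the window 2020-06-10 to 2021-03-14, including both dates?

Occurrences land 28·i days after 2020-06-09 for i = 0, 1, 2, …
2020-06-10 is 1 day after the start; 1 ÷ 28 = 0 remainder 1; since the remainder is 1, round up to i = 1. First occurrence in the window: #2 on 2020-07-07 (1×28 = 28 days in).
2021-03-14 is 278 days after the start; 278 ÷ 28 = 9 remainder 26. Last occurrence in the window: #10 on 2021-02-16.
Occurrences #2 through #10: 9 in total.

9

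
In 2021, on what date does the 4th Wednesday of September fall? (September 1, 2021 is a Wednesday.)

September 2021 begins on a Wednesday, so the first Wednesday is September 1.
The 4th Wednesday is 3 weeks later: 1 + 21 = 22.

September 22, 2021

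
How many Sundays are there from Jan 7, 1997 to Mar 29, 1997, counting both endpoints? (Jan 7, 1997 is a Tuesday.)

11

Jan 7, 1997 is a Tuesday; the first Sunday on or after it is Jan 12, 1997 (5 days later).
From Jan 12, 1997 to Mar 29, 1997: 19 + 28 + 29 = 76 days (rest of Jan, Feb, Mar).
76 ÷ 7 = 10 full weeks with remainder 6, so 10 more Sundays after the first → 11.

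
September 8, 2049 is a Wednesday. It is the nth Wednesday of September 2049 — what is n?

Day 8 falls in week ⌈8/7⌉ of the month.
Days 1–7 hold the 1st Wednesday, 8–14 the 2nd, 15–21 the 3rd, 22–28 the 4th, 29–31 the 5th.
8 is in the range for the 2nd.

2nd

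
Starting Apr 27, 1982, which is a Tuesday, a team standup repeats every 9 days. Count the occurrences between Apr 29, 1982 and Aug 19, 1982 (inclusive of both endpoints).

Occurrences land 9·i days after Apr 27, 1982 for i = 0, 1, 2, …
Apr 29, 1982 is 2 days after the start; 2 ÷ 9 = 0 remainder 2; since the remainder is 2, round up to i = 1. First occurrence in the window: #2 on May 6, 1982 (1×9 = 9 days in).
Aug 19, 1982 is 114 days after the start; 114 ÷ 9 = 12 remainder 6. Last occurrence in the window: #13 on Aug 13, 1982.
Occurrences #2 through #13: 12 in total.

12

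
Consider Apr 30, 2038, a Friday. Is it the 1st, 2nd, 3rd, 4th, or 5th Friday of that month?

Day 30 falls in week ⌈30/7⌉ of the month.
Days 1–7 hold the 1st Friday, 8–14 the 2nd, 15–21 the 3rd, 22–28 the 4th, 29–31 the 5th.
30 is in the range for the 5th.

5th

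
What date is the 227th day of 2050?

January has 31 days (227 − 31 = 196 remain).
February has 28 days (196 − 28 = 168 remain).
March has 31 days (168 − 31 = 137 remain).
April has 30 days (137 − 30 = 107 remain).
May has 31 days (107 − 31 = 76 remain).
June has 30 days (76 − 30 = 46 remain).
July has 31 days (46 − 31 = 15 remain).
15 into August → August 15.

15 August 2050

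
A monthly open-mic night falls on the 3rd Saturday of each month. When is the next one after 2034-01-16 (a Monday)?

January 2034 starts on a Sunday; its first Saturday is the 7th, so the 3rd Saturday is the 21st — 2034-01-21.
2034-01-21 is after 2034-01-16, so that is the next one.

2034-01-21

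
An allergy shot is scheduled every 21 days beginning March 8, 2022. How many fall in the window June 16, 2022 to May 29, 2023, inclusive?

Occurrences land 21·i days after March 8, 2022 for i = 0, 1, 2, …
June 16, 2022 is 100 days after the start; 100 ÷ 21 = 4 remainder 16; since the remainder is 16, round up to i = 5. First occurrence in the window: #6 on June 21, 2022 (5×21 = 105 days in).
May 29, 2023 is 447 days after the start; 447 ÷ 21 = 21 remainder 6. Last occurrence in the window: #22 on May 23, 2023.
Occurrences #6 through #22: 17 in total.

17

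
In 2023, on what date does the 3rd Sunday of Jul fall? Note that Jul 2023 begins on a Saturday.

Jul 2023 begins on a Saturday, so the first Sunday is Jul 2 (1 day later).
The 3rd Sunday is 2 weeks later: 2 + 14 = 16.

Jul 16, 2023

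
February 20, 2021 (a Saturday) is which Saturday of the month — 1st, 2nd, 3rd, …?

3rd

Day 20 falls in week ⌈20/7⌉ of the month.
Days 1–7 hold the 1st Saturday, 8–14 the 2nd, 15–21 the 3rd, 22–28 the 4th, 29–31 the 5th.
20 is in the range for the 3rd.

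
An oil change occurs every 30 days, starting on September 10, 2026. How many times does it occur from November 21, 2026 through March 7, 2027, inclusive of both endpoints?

3

Occurrences land 30·i days after September 10, 2026 for i = 0, 1, 2, …
November 21, 2026 is 72 days after the start; 72 ÷ 30 = 2 remainder 12; since the remainder is 12, round up to i = 3. First occurrence in the window: #4 on December 9, 2026 (3×30 = 90 days in).
March 7, 2027 is 178 days after the start; 178 ÷ 30 = 5 remainder 28. Last occurrence in the window: #6 on February 7, 2027.
Occurrences #4 through #6: 3 in total.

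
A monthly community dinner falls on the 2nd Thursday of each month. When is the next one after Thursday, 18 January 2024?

January 2024 starts on a Monday; its first Thursday is the 4th, so the 2nd Thursday is the 11th — 11 January 2024.
That is not after 18 January 2024, so look at February 2024.
February 2024 starts on a Thursday; its first Thursday is the 1st, so the 2nd Thursday is the 8th — 8 February 2024.

8 February 2024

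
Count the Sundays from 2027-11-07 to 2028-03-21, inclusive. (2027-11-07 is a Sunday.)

20

2027-11-07 is a Sunday; the first Sunday on or after it is 2027-11-07.
From 2027-11-07 to 2028-03-21: 23 + 31 + 31 + 29 + 21 = 135 days (rest of November, December, January, February, March).
135 ÷ 7 = 19 full weeks with remainder 2, so 19 more Sundays after the first → 20.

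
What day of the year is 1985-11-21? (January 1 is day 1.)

Days in months before November: 31 + 28 + 31 + 30 + 31 + 30 + 31 + 31 + 30 + 31 = 304.
Plus 21 days into November → day 325.

325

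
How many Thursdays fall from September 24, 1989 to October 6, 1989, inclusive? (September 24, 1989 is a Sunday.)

2

September 24, 1989 is a Sunday; the first Thursday on or after it is September 28, 1989 (4 days later).
From September 28, 1989 to October 6, 1989: 2 + 6 = 8 days (rest of September, October).
8 ÷ 7 = 1 full weeks with remainder 1, so 1 more Thursdays after the first → 2.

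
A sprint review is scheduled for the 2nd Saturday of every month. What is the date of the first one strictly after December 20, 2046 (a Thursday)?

December 2046 starts on a Saturday; its first Saturday is the 1st, so the 2nd Saturday is the 8th — December 8, 2046.
That is not after December 20, 2046, so look at January 2047.
January 2047 starts on a Tuesday; its first Saturday is the 5th, so the 2nd Saturday is the 12th — January 12, 2047.

January 12, 2047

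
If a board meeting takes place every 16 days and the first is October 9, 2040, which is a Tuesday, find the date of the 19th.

The 19th occurrence is 18 intervals after the first: 18 × 16 = 288 days after October 9, 2040.
October has 31 days — 22 days to the end of October leaves 266.
November has 30 days (236 left).
December has 31 days (205 left).
January has 31 days (174 left).
February has 28 days (146 left).
March has 31 days (115 left).
April has 30 days (85 left).
May has 31 days (54 left).
June has 30 days (24 left).
24 days into July → July 24, 2041.

July 24, 2041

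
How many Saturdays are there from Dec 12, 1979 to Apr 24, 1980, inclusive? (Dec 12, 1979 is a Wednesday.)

19

Dec 12, 1979 is a Wednesday; the first Saturday on or after it is Dec 15, 1979 (3 days later).
From Dec 15, 1979 to Apr 24, 1980: 16 + 31 + 29 + 31 + 24 = 131 days (rest of Dec, Jan, Feb, Mar, Apr).
131 ÷ 7 = 18 full weeks with remainder 5, so 18 more Saturdays after the first → 19.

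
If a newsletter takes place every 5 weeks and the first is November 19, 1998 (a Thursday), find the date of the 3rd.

January 28, 1999

The 3rd occurrence is 2 intervals after the first: 2 × 35 = 70 days after November 19, 1998.
November has 30 days — 11 days to the end of November leaves 59.
December has 31 days (28 left).
28 days into January → January 28, 1999.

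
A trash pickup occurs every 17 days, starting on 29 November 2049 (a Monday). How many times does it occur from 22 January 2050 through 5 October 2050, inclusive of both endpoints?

15

Occurrences land 17·i days after 29 November 2049 for i = 0, 1, 2, …
22 January 2050 is 54 days after the start; 54 ÷ 17 = 3 remainder 3; since the remainder is 3, round up to i = 4. First occurrence in the window: #5 on 5 February 2050 (4×17 = 68 days in).
5 October 2050 is 310 days after the start; 310 ÷ 17 = 18 remainder 4. Last occurrence in the window: #19 on 1 October 2050.
Occurrences #5 through #19: 15 in total.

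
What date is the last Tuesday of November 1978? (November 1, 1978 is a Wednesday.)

November 1978 begins on a Wednesday, so the first Tuesday is November 7 (6 days later).
November 1978 has 30 days. Adding weeks: 7, 14, 21, 28 — the last one ≤ 30 is the 28th.

28 November 1978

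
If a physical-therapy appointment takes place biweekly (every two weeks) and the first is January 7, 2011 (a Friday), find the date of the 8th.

April 15, 2011

The 8th occurrence is 7 intervals after the first: 7 × 14 = 98 days after January 7, 2011.
January has 31 days — 24 days to the end of January leaves 74.
February has 28 days (46 left).
March has 31 days (15 left).
15 days into April → April 15, 2011.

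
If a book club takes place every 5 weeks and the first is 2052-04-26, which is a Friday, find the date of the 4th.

2052-08-09

The 4th occurrence is 3 intervals after the first: 3 × 35 = 105 days after 2052-04-26.
April has 30 days — 4 days to the end of April leaves 101.
May has 31 days (70 left).
June has 30 days (40 left).
July has 31 days (9 left).
9 days into August → 2052-08-09.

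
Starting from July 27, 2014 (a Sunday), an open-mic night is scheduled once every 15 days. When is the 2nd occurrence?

August 11, 2014

The 2nd occurrence is 1 interval after the first: 1 × 15 = 15 days after July 27, 2014.
July has 31 days — 4 days to the end of July leaves 11.
11 days into August → August 11, 2014.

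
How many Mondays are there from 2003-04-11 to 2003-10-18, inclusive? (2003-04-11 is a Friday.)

2003-04-11 is a Friday; the first Monday on or after it is 2003-04-14 (3 days later).
From 2003-04-14 to 2003-10-18: 16 + 31 + 30 + 31 + 31 + 30 + 18 = 187 days (rest of April, May, June, July, August, September, October).
187 ÷ 7 = 26 full weeks with remainder 5, so 26 more Mondays after the first → 27.

27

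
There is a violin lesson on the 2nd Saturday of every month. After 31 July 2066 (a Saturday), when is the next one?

July 2066 starts on a Thursday; its first Saturday is the 3rd, so the 2nd Saturday is the 10th — 10 July 2066.
That is not after 31 July 2066, so look at August 2066.
August 2066 starts on a Sunday; its first Saturday is the 7th, so the 2nd Saturday is the 14th — 14 August 2066.

14 August 2066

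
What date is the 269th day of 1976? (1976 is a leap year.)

January has 31 days (269 − 31 = 238 remain).
February has 29 days (238 − 29 = 209 remain).
March has 31 days (209 − 31 = 178 remain).
April has 30 days (178 − 30 = 148 remain).
May has 31 days (148 − 31 = 117 remain).
June has 30 days (117 − 30 = 87 remain).
July has 31 days (87 − 31 = 56 remain).
August has 31 days (56 − 31 = 25 remain).
25 into September → September 25.

1976-09-25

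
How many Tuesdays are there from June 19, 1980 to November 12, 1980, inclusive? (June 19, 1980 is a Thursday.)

21

June 19, 1980 is a Thursday; the first Tuesday on or after it is June 24, 1980 (5 days later).
From June 24, 1980 to November 12, 1980: 6 + 31 + 31 + 30 + 31 + 12 = 141 days (rest of June, July, August, September, October, November).
141 ÷ 7 = 20 full weeks with remainder 1, so 20 more Tuesdays after the first → 21.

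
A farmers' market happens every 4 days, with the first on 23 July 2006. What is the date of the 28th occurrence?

The 28th occurrence is 27 intervals after the first: 27 × 4 = 108 days after 23 July 2006.
July has 31 days — 8 days to the end of July leaves 100.
August has 31 days (69 left).
September has 30 days (39 left).
October has 31 days (8 left).
8 days into November → 8 November 2006.

8 November 2006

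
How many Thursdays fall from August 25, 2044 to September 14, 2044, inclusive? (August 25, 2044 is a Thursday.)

August 25, 2044 is a Thursday; the first Thursday on or after it is August 25, 2044.
From August 25, 2044 to September 14, 2044: 6 + 14 = 20 days (rest of August, September).
20 ÷ 7 = 2 full weeks with remainder 6, so 2 more Thursdays after the first → 3.

3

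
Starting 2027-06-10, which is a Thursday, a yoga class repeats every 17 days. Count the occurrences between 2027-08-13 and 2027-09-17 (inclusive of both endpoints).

2

Occurrences land 17·i days after 2027-06-10 for i = 0, 1, 2, …
2027-08-13 is 64 days after the start; 64 ÷ 17 = 3 remainder 13; since the remainder is 13, round up to i = 4. First occurrence in the window: #5 on 2027-08-17 (4×17 = 68 days in).
2027-09-17 is 99 days after the start; 99 ÷ 17 = 5 remainder 14. Last occurrence in the window: #6 on 2027-09-03.
Occurrences #5 through #6: 2 in total.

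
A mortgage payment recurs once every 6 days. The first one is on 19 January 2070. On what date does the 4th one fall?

The 4th occurrence is 3 intervals after the first: 3 × 6 = 18 days after 19 January 2070.
January has 31 days — 12 days to the end of January leaves 6.
6 days into February → 6 February 2070.

6 February 2070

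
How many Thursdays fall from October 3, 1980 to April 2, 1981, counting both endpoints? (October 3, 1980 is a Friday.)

October 3, 1980 is a Friday; the first Thursday on or after it is October 9, 1980 (6 days later).
From October 9, 1980 to April 2, 1981: 22 + 30 + 31 + 31 + 28 + 31 + 2 = 175 days (rest of October, November, December, January, February, March, April).
175 ÷ 7 = 25 full weeks with remainder 0, so 25 more Thursdays after the first → 26.

26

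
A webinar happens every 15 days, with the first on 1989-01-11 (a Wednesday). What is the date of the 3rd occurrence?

The 3rd occurrence is 2 intervals after the first: 2 × 15 = 30 days after 1989-01-11.
January has 31 days — 20 days to the end of January leaves 10.
10 days into February → 1989-02-10.

1989-02-10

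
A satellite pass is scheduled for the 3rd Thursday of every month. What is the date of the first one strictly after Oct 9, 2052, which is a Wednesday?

Oct 2052 starts on a Tuesday; its first Thursday is the 3rd, so the 3rd Thursday is the 17th — Oct 17, 2052.
Oct 17, 2052 is after Oct 9, 2052, so that is the next one.

Oct 17, 2052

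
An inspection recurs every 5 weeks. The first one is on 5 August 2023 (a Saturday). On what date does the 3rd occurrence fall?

14 October 2023

The 3rd occurrence is 2 intervals after the first: 2 × 35 = 70 days after 5 August 2023.
August has 31 days — 26 days to the end of August leaves 44.
September has 30 days (14 left).
14 days into October → 14 October 2023.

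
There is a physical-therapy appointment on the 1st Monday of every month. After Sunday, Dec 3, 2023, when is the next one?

Dec 4, 2023

Dec 2023 starts on a Friday, so its 1st Monday is Dec 4, 2023 (3 days in).
Dec 4, 2023 is after Dec 3, 2023, so that is the next one.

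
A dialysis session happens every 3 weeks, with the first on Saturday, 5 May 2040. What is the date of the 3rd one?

16 June 2040

The 3rd occurrence is 2 intervals after the first: 2 × 21 = 42 days after 5 May 2040.
May has 31 days — 26 days to the end of May leaves 16.
16 days into June → 16 June 2040.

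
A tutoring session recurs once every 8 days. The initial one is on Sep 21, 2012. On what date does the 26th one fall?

The 26th occurrence is 25 intervals after the first: 25 × 8 = 200 days after Sep 21, 2012.
Sep has 30 days — 9 days to the end of Sep leaves 191.
Oct has 31 days (160 left).
Nov has 30 days (130 left).
Dec has 31 days (99 left).
Jan has 31 days (68 left).
Feb has 28 days (40 left).
Mar has 31 days (9 left).
9 days into Apr → Apr 9, 2013.

Apr 9, 2013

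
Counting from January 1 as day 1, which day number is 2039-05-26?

146

Days in months before May: 31 + 28 + 31 + 30 = 120.
Plus 26 days into May → day 146.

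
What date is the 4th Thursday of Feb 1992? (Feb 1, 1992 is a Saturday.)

Feb 1992 begins on a Saturday, so the first Thursday is Feb 6 (5 days later).
The 4th Thursday is 3 weeks later: 6 + 21 = 27.

Feb 27, 1992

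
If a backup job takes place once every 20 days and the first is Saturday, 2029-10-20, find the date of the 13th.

2030-06-17

The 13th occurrence is 12 intervals after the first: 12 × 20 = 240 days after 2029-10-20.
October has 31 days — 11 days to the end of October leaves 229.
November has 30 days (199 left).
December has 31 days (168 left).
January has 31 days (137 left).
February has 28 days (109 left).
March has 31 days (78 left).
April has 30 days (48 left).
May has 31 days (17 left).
17 days into June → 2030-06-17.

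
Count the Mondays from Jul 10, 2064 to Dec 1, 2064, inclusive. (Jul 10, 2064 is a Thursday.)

21

Jul 10, 2064 is a Thursday; the first Monday on or after it is Jul 14, 2064 (4 days later).
From Jul 14, 2064 to Dec 1, 2064: 17 + 31 + 30 + 31 + 30 + 1 = 140 days (rest of Jul, Aug, Sep, Oct, Nov, Dec).
140 ÷ 7 = 20 full weeks with remainder 0, so 20 more Mondays after the first → 21.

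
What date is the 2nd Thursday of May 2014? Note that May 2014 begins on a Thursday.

May 2014 begins on a Thursday, so the first Thursday is May 1.
The 2nd Thursday is 1 weeks later: 1 + 7 = 8.

May 8, 2014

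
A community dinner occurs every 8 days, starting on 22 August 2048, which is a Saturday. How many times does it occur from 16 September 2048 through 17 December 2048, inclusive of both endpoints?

11

Occurrences land 8·i days after 22 August 2048 for i = 0, 1, 2, …
16 September 2048 is 25 days after the start; 25 ÷ 8 = 3 remainder 1; since the remainder is 1, round up to i = 4. First occurrence in the window: #5 on 23 September 2048 (4×8 = 32 days in).
17 December 2048 is 117 days after the start; 117 ÷ 8 = 14 remainder 5. Last occurrence in the window: #15 on 12 December 2048.
Occurrences #5 through #15: 11 in total.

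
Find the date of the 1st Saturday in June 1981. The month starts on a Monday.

June 6, 1981

June 1981 begins on a Monday, so the first Saturday is June 6 (5 days later).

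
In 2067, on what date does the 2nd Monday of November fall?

November 2067 begins on a Tuesday, so the first Monday is November 7 (6 days later).
The 2nd Monday is 1 weeks later: 7 + 7 = 14.

14 November 2067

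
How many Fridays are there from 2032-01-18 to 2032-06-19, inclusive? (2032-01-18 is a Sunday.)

2032-01-18 is a Sunday; the first Friday on or after it is 2032-01-23 (5 days later).
From 2032-01-23 to 2032-06-19: 8 + 29 + 31 + 30 + 31 + 19 = 148 days (rest of January, February, March, April, May, June).
148 ÷ 7 = 21 full weeks with remainder 1, so 21 more Fridays after the first → 22.

22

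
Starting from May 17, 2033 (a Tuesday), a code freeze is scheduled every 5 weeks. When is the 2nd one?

The 2nd occurrence is 1 interval after the first: 1 × 35 = 35 days after May 17, 2033.
May has 31 days — 14 days to the end of May leaves 21.
21 days into Jun → Jun 21, 2033.

Jun 21, 2033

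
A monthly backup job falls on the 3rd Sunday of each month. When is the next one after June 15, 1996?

June 1996 starts on a Saturday; its first Sunday is the 2nd, so the 3rd Sunday is the 16th — June 16, 1996.
June 16, 1996 is after June 15, 1996, so that is the next one.

June 16, 1996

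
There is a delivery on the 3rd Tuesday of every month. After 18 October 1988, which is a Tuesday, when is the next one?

October 1988 starts on a Saturday; its first Tuesday is the 4th, so the 3rd Tuesday is the 18th — 18 October 1988.
That is not after 18 October 1988, so look at November 1988.
November 1988 starts on a Tuesday; its first Tuesday is the 1st, so the 3rd Tuesday is the 15th — 15 November 1988.

15 November 1988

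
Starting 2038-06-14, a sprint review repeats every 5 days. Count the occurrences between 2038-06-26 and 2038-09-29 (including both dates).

19

Occurrences land 5·i days after 2038-06-14 for i = 0, 1, 2, …
2038-06-26 is 12 days after the start; 12 ÷ 5 = 2 remainder 2; since the remainder is 2, round up to i = 3. First occurrence in the window: #4 on 2038-06-29 (3×5 = 15 days in).
2038-09-29 is 107 days after the start; 107 ÷ 5 = 21 remainder 2. Last occurrence in the window: #22 on 2038-09-27.
Occurrences #4 through #22: 19 in total.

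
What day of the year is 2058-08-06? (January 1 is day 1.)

218

Days in months before August: 31 + 28 + 31 + 30 + 31 + 30 + 31 = 212.
Plus 6 days into August → day 218.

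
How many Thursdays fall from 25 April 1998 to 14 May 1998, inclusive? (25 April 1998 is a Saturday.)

3

25 April 1998 is a Saturday; the first Thursday on or after it is 30 April 1998 (5 days later).
From 30 April 1998 to 14 May 1998: 0 + 14 = 14 days (rest of April, May).
14 ÷ 7 = 2 full weeks with remainder 0, so 2 more Thursdays after the first → 3.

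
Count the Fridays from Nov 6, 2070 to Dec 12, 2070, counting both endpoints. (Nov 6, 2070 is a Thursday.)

Nov 6, 2070 is a Thursday; the first Friday on or after it is Nov 7, 2070 (1 day later).
From Nov 7, 2070 to Dec 12, 2070: 23 + 12 = 35 days (rest of Nov, Dec).
35 ÷ 7 = 5 full weeks with remainder 0, so 5 more Fridays after the first → 6.

6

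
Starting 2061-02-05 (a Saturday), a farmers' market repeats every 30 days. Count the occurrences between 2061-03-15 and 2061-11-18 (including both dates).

Occurrences land 30·i days after 2061-02-05 for i = 0, 1, 2, …
2061-03-15 is 38 days after the start; 38 ÷ 30 = 1 remainder 8; since the remainder is 8, round up to i = 2. First occurrence in the window: #3 on 2061-04-06 (2×30 = 60 days in).
2061-11-18 is 286 days after the start; 286 ÷ 30 = 9 remainder 16. Last occurrence in the window: #10 on 2061-11-02.
Occurrences #3 through #10: 8 in total.

8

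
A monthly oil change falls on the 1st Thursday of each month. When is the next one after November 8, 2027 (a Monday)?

December 2, 2027

November 2027 starts on a Monday, so its 1st Thursday is November 4, 2027 (3 days in).
That is not after November 8, 2027, so look at December 2027.
December 2027 starts on a Wednesday, so its 1st Thursday is December 2, 2027 (1 day in).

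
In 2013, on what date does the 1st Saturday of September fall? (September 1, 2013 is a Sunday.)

September 2013 begins on a Sunday, so the first Saturday is September 7 (6 days later).

September 7, 2013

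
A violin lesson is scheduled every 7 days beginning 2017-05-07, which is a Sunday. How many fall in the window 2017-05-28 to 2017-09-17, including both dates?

17

Occurrences land 7·i days after 2017-05-07 for i = 0, 1, 2, …
2017-05-28 is 21 days after the start; 21 ÷ 7 = 3 remainder 0. First occurrence in the window: #4 on 2017-05-28 (3×7 = 21 days in).
2017-09-17 is 133 days after the start; 133 ÷ 7 = 19 remainder 0. Last occurrence in the window: #20 on 2017-09-17.
Occurrences #4 through #20: 17 in total.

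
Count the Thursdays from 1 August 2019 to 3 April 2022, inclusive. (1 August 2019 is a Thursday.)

1 August 2019 is a Thursday; the first Thursday on or after it is 1 August 2019.
From 1 August 2019 to 3 April 2022: 152 + 366 + 365 + 93 = 976 days (rest of 2019, 2020, 2021, to 3 April 2022 in 2022).
976 ÷ 7 = 139 full weeks with remainder 3, so 139 more Thursdays after the first → 140.

140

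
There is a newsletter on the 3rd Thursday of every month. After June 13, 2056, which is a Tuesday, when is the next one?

June 15, 2056

June 2056 starts on a Thursday; its first Thursday is the 1st, so the 3rd Thursday is the 15th — June 15, 2056.
June 15, 2056 is after June 13, 2056, so that is the next one.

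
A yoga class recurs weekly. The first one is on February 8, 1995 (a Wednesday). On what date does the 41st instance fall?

The 41st occurrence is 40 intervals after the first: 40 × 7 = 280 days after February 8, 1995.
February has 28 days — 20 days to the end of February leaves 260.
March has 31 days (229 left).
April has 30 days (199 left).
May has 31 days (168 left).
June has 30 days (138 left).
July has 31 days (107 left).
August has 31 days (76 left).
September has 30 days (46 left).
October has 31 days (15 left).
15 days into November → November 15, 1995.

November 15, 1995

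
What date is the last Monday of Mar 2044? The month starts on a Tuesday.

Mar 28, 2044

Mar 2044 begins on a Tuesday, so the first Monday is Mar 7 (6 days later).
Mar 2044 has 31 days. Adding weeks: 7, 14, 21, 28 — the last one ≤ 31 is the 28th.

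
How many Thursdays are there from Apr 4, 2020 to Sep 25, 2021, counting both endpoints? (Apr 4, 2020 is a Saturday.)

Apr 4, 2020 is a Saturday; the first Thursday on or after it is Apr 9, 2020 (5 days later).
From Apr 9, 2020 to Sep 25, 2021: 266 + 268 = 534 days (rest of 2020, to Sep 25, 2021 in 2021).
534 ÷ 7 = 76 full weeks with remainder 2, so 76 more Thursdays after the first → 77.

77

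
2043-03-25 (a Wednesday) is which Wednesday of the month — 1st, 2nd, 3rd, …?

Day 25 falls in week ⌈25/7⌉ of the month.
Days 1–7 hold the 1st Wednesday, 8–14 the 2nd, 15–21 the 3rd, 22–28 the 4th, 29–31 the 5th.
25 is in the range for the 4th.

4th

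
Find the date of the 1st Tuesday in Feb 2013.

Feb 5, 2013

Feb 2013 begins on a Friday, so the first Tuesday is Feb 5 (4 days later).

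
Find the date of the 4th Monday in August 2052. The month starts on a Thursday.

August 2052 begins on a Thursday, so the first Monday is August 5 (4 days later).
The 4th Monday is 3 weeks later: 5 + 21 = 26.

August 26, 2052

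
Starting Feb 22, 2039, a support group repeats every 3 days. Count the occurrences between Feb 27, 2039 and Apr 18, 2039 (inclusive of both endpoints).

17

Occurrences land 3·i days after Feb 22, 2039 for i = 0, 1, 2, …
Feb 27, 2039 is 5 days after the start; 5 ÷ 3 = 1 remainder 2; since the remainder is 2, round up to i = 2. First occurrence in the window: #3 on Feb 28, 2039 (2×3 = 6 days in).
Apr 18, 2039 is 55 days after the start; 55 ÷ 3 = 18 remainder 1. Last occurrence in the window: #19 on Apr 17, 2039.
Occurrences #3 through #19: 17 in total.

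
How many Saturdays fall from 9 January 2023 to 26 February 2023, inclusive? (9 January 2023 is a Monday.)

7

9 January 2023 is a Monday; the first Saturday on or after it is 14 January 2023 (5 days later).
From 14 January 2023 to 26 February 2023: 17 + 26 = 43 days (rest of January, February).
43 ÷ 7 = 6 full weeks with remainder 1, so 6 more Saturdays after the first → 7.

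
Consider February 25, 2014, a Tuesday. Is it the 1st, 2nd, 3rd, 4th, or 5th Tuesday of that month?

4th

Day 25 falls in week ⌈25/7⌉ of the month.
Days 1–7 hold the 1st Tuesday, 8–14 the 2nd, 15–21 the 3rd, 22–28 the 4th, 29–31 the 5th.
25 is in the range for the 4th.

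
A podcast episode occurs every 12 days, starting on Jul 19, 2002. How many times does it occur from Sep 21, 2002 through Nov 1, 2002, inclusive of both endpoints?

3

Occurrences land 12·i days after Jul 19, 2002 for i = 0, 1, 2, …
Sep 21, 2002 is 64 days after the start; 64 ÷ 12 = 5 remainder 4; since the remainder is 4, round up to i = 6. First occurrence in the window: #7 on Sep 29, 2002 (6×12 = 72 days in).
Nov 1, 2002 is 105 days after the start; 105 ÷ 12 = 8 remainder 9. Last occurrence in the window: #9 on Oct 23, 2002.
Occurrences #7 through #9: 3 in total.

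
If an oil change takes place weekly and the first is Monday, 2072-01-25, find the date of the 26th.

The 26th occurrence is 25 intervals after the first: 25 × 7 = 175 days after 2072-01-25.
January has 31 days — 6 days to the end of January leaves 169.
February has 29 days (140 left).
March has 31 days (109 left).
April has 30 days (79 left).
May has 31 days (48 left).
June has 30 days (18 left).
18 days into July → 2072-07-18.

2072-07-18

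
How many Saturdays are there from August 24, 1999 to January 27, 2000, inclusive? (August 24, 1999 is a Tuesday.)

22

August 24, 1999 is a Tuesday; the first Saturday on or after it is August 28, 1999 (4 days later).
From August 28, 1999 to January 27, 2000: 3 + 30 + 31 + 30 + 31 + 27 = 152 days (rest of August, September, October, November, December, January).
152 ÷ 7 = 21 full weeks with remainder 5, so 21 more Saturdays after the first → 22.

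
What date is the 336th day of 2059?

January has 31 days (336 − 31 = 305 remain).
February has 28 days (305 − 28 = 277 remain).
March has 31 days (277 − 31 = 246 remain).
April has 30 days (246 − 30 = 216 remain).
May has 31 days (216 − 31 = 185 remain).
June has 30 days (185 − 30 = 155 remain).
July has 31 days (155 − 31 = 124 remain).
August has 31 days (124 − 31 = 93 remain).
September has 30 days (93 − 30 = 63 remain).
October has 31 days (63 − 31 = 32 remain).
November has 30 days (32 − 30 = 2 remain).
2 into December → December 2.

2 December 2059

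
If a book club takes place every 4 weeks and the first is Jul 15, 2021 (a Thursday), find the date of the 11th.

The 11th occurrence is 10 intervals after the first: 10 × 28 = 280 days after Jul 15, 2021.
Jul has 31 days — 16 days to the end of Jul leaves 264.
Aug has 31 days (233 left).
Sep has 30 days (203 left).
Oct has 31 days (172 left).
Nov has 30 days (142 left).
Dec has 31 days (111 left).
Jan has 31 days (80 left).
Feb has 28 days (52 left).
Mar has 31 days (21 left).
21 days into Apr → Apr 21, 2022.

Apr 21, 2022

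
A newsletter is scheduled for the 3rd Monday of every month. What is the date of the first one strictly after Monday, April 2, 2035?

April 16, 2035

April 2035 starts on a Sunday; its first Monday is the 2nd, so the 3rd Monday is the 16th — April 16, 2035.
April 16, 2035 is after April 2, 2035, so that is the next one.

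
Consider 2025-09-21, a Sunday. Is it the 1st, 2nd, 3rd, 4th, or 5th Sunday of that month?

3rd

Day 21 falls in week ⌈21/7⌉ of the month.
Days 1–7 hold the 1st Sunday, 8–14 the 2nd, 15–21 the 3rd, 22–28 the 4th, 29–31 the 5th.
21 is in the range for the 3rd.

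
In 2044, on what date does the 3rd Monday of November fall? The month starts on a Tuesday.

November 2044 begins on a Tuesday, so the first Monday is November 7 (6 days later).
The 3rd Monday is 2 weeks later: 7 + 14 = 21.

November 21, 2044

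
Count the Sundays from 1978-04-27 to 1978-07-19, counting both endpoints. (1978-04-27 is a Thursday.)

1978-04-27 is a Thursday; the first Sunday on or after it is 1978-04-30 (3 days later).
From 1978-04-30 to 1978-07-19: 0 + 31 + 30 + 19 = 80 days (rest of April, May, June, July).
80 ÷ 7 = 11 full weeks with remainder 3, so 11 more Sundays after the first → 12.

12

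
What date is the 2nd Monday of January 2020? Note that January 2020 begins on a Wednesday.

January 2020 begins on a Wednesday, so the first Monday is January 6 (5 days later).
The 2nd Monday is 1 weeks later: 6 + 7 = 13.

2020-01-13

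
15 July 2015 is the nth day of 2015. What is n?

Days in months before July: 31 + 28 + 31 + 30 + 31 + 30 = 181.
Plus 15 days into July → day 196.

196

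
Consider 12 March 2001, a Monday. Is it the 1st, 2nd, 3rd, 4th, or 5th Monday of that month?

2nd

Day 12 falls in week ⌈12/7⌉ of the month.
Days 1–7 hold the 1st Monday, 8–14 the 2nd, 15–21 the 3rd, 22–28 the 4th, 29–31 the 5th.
12 is in the range for the 2nd.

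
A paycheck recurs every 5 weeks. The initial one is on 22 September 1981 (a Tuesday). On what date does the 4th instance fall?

5 January 1982

The 4th occurrence is 3 intervals after the first: 3 × 35 = 105 days after 22 September 1981.
September has 30 days — 8 days to the end of September leaves 97.
October has 31 days (66 left).
November has 30 days (36 left).
December has 31 days (5 left).
5 days into January → 5 January 1982.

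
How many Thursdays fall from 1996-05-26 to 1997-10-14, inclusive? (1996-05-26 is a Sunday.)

1996-05-26 is a Sunday; the first Thursday on or after it is 1996-05-30 (4 days later).
From 1996-05-30 to 1997-10-14: 215 + 287 = 502 days (rest of 1996, to 1997-10-14 in 1997).
502 ÷ 7 = 71 full weeks with remainder 5, so 71 more Thursdays after the first → 72.

72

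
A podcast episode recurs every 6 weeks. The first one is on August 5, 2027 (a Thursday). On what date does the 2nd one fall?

September 16, 2027

The 2nd occurrence is 1 interval after the first: 1 × 42 = 42 days after August 5, 2027.
August has 31 days — 26 days to the end of August leaves 16.
16 days into September → September 16, 2027.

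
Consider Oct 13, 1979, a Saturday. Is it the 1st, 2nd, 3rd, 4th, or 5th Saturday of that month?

2nd

Day 13 falls in week ⌈13/7⌉ of the month.
Days 1–7 hold the 1st Saturday, 8–14 the 2nd, 15–21 the 3rd, 22–28 the 4th, 29–31 the 5th.
13 is in the range for the 2nd.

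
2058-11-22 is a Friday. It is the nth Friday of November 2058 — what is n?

Day 22 falls in week ⌈22/7⌉ of the month.
Days 1–7 hold the 1st Friday, 8–14 the 2nd, 15–21 the 3rd, 22–28 the 4th, 29–31 the 5th.
22 is in the range for the 4th.

4th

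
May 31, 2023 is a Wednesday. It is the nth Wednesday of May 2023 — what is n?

Day 31 falls in week ⌈31/7⌉ of the month.
Days 1–7 hold the 1st Wednesday, 8–14 the 2nd, 15–21 the 3rd, 22–28 the 4th, 29–31 the 5th.
31 is in the range for the 5th.

5th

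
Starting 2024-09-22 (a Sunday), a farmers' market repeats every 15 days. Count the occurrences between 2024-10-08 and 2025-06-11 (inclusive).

16

Occurrences land 15·i days after 2024-09-22 for i = 0, 1, 2, …
2024-10-08 is 16 days after the start; 16 ÷ 15 = 1 remainder 1; since the remainder is 1, round up to i = 2. First occurrence in the window: #3 on 2024-10-22 (2×15 = 30 days in).
2025-06-11 is 262 days after the start; 262 ÷ 15 = 17 remainder 7. Last occurrence in the window: #18 on 2025-06-04.
Occurrences #3 through #18: 16 in total.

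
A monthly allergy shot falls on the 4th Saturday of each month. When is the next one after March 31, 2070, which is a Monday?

April 26, 2070

March 2070 starts on a Saturday; its first Saturday is the 1st, so the 4th Saturday is the 22nd — March 22, 2070.
That is not after March 31, 2070, so look at April 2070.
April 2070 starts on a Tuesday; its first Saturday is the 5th, so the 4th Saturday is the 26th — April 26, 2070.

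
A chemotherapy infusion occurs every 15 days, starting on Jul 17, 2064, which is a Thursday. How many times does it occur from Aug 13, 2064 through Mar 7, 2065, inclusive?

14

Occurrences land 15·i days after Jul 17, 2064 for i = 0, 1, 2, …
Aug 13, 2064 is 27 days after the start; 27 ÷ 15 = 1 remainder 12; since the remainder is 12, round up to i = 2. First occurrence in the window: #3 on Aug 16, 2064 (2×15 = 30 days in).
Mar 7, 2065 is 233 days after the start; 233 ÷ 15 = 15 remainder 8. Last occurrence in the window: #16 on Feb 27, 2065.
Occurrences #3 through #16: 14 in total.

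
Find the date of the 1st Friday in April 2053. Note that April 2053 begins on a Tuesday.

April 4, 2053

April 2053 begins on a Tuesday, so the first Friday is April 4 (3 days later).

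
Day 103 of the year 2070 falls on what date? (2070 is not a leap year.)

13 April 2070

January has 31 days (103 − 31 = 72 remain).
February has 28 days (72 − 28 = 44 remain).
March has 31 days (44 − 31 = 13 remain).
13 into April → April 13.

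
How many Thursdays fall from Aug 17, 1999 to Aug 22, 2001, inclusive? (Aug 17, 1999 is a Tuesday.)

Aug 17, 1999 is a Tuesday; the first Thursday on or after it is Aug 19, 1999 (2 days later).
From Aug 19, 1999 to Aug 22, 2001: 134 + 366 + 234 = 734 days (rest of 1999, 2000, to Aug 22, 2001 in 2001).
734 ÷ 7 = 104 full weeks with remainder 6, so 104 more Thursdays after the first → 105.

105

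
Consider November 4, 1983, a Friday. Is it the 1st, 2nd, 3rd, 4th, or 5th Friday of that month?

Day 4 falls in week ⌈4/7⌉ of the month.
Days 1–7 hold the 1st Friday, 8–14 the 2nd, 15–21 the 3rd, 22–28 the 4th, 29–31 the 5th.
4 is in the range for the 1st.

1st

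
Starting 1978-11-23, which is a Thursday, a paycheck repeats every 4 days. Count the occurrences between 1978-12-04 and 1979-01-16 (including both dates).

11

Occurrences land 4·i days after 1978-11-23 for i = 0, 1, 2, …
1978-12-04 is 11 days after the start; 11 ÷ 4 = 2 remainder 3; since the remainder is 3, round up to i = 3. First occurrence in the window: #4 on 1978-12-05 (3×4 = 12 days in).
1979-01-16 is 54 days after the start; 54 ÷ 4 = 13 remainder 2. Last occurrence in the window: #14 on 1979-01-14.
Occurrences #4 through #14: 11 in total.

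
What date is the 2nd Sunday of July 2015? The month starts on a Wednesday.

July 2015 begins on a Wednesday, so the first Sunday is July 5 (4 days later).
The 2nd Sunday is 1 weeks later: 5 + 7 = 12.

12 July 2015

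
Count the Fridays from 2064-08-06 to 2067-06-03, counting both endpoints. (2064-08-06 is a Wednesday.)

148

2064-08-06 is a Wednesday; the first Friday on or after it is 2064-08-08 (2 days later).
From 2064-08-08 to 2067-06-03: 145 + 365 + 365 + 154 = 1029 days (rest of 2064, 2065, 2066, to 2067-06-03 in 2067).
1029 ÷ 7 = 147 full weeks with remainder 0, so 147 more Fridays after the first → 148.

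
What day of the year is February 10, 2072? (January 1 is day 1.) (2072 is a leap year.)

41

Days in months before February: 31 = 31.
Plus 10 days into February → day 41.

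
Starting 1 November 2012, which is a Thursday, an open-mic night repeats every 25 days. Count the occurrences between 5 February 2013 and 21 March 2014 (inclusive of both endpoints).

Occurrences land 25·i days after 1 November 2012 for i = 0, 1, 2, …
5 February 2013 is 96 days after the start; 96 ÷ 25 = 3 remainder 21; since the remainder is 21, round up to i = 4. First occurrence in the window: #5 on 9 February 2013 (4×25 = 100 days in).
21 March 2014 is 505 days after the start; 505 ÷ 25 = 20 remainder 5. Last occurrence in the window: #21 on 16 March 2014.
Occurrences #5 through #21: 17 in total.

17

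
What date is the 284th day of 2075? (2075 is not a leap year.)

January has 31 days (284 − 31 = 253 remain).
February has 28 days (253 − 28 = 225 remain).
March has 31 days (225 − 31 = 194 remain).
April has 30 days (194 − 30 = 164 remain).
May has 31 days (164 − 31 = 133 remain).
June has 30 days (133 − 30 = 103 remain).
July has 31 days (103 − 31 = 72 remain).
August has 31 days (72 − 31 = 41 remain).
September has 30 days (41 − 30 = 11 remain).
11 into October → October 11.

October 11, 2075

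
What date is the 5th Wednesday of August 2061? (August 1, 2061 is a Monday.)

August 2061 begins on a Monday, so the first Wednesday is August 3 (2 days later).
The 5th Wednesday is 4 weeks later: 3 + 28 = 31.

31 August 2061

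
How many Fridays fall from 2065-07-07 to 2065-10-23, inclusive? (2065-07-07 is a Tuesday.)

16

2065-07-07 is a Tuesday; the first Friday on or after it is 2065-07-10 (3 days later).
From 2065-07-10 to 2065-10-23: 21 + 31 + 30 + 23 = 105 days (rest of July, August, September, October).
105 ÷ 7 = 15 full weeks with remainder 0, so 15 more Fridays after the first → 16.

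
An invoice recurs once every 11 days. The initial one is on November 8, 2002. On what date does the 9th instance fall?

February 4, 2003

The 9th occurrence is 8 intervals after the first: 8 × 11 = 88 days after November 8, 2002.
November has 30 days — 22 days to the end of November leaves 66.
December has 31 days (35 left).
January has 31 days (4 left).
4 days into February → February 4, 2003.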